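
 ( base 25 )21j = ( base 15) 5b4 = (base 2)10100001110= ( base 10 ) 1294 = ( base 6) 5554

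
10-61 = -51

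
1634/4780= 817/2390 = 0.34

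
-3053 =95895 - 98948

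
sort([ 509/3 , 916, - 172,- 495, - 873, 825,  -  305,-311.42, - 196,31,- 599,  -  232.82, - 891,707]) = [ - 891, - 873,-599, - 495, - 311.42, - 305, - 232.82, - 196, - 172,31,509/3 , 707,825,916]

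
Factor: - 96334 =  - 2^1* 7^2*983^1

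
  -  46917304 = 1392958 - 48310262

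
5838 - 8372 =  - 2534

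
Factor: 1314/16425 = 2^1*5^( - 2 ) = 2/25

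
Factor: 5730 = 2^1*3^1*5^1*191^1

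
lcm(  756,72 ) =1512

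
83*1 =83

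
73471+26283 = 99754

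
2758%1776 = 982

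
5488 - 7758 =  - 2270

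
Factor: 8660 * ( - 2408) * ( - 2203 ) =2^5*5^1 * 7^1*43^1*433^1 * 2203^1 =45939775840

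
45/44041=45/44041  =  0.00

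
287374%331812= 287374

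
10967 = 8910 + 2057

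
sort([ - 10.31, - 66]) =[ - 66, - 10.31]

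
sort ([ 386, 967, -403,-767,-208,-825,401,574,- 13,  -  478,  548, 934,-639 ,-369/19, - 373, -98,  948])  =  [ - 825, - 767,  -  639, - 478, - 403, - 373 , - 208, - 98, - 369/19,  -  13,386, 401, 548 , 574, 934,948, 967 ] 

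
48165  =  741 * 65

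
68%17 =0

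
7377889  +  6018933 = 13396822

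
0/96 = 0 = 0.00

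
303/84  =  101/28 = 3.61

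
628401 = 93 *6757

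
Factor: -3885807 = - 3^1 * 613^1 * 2113^1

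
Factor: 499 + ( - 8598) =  - 8099= - 7^1*13^1*89^1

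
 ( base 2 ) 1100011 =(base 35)2T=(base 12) 83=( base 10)99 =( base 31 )36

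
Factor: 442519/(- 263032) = -821/488 = -2^( - 3)*61^(-1)*821^1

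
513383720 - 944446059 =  - 431062339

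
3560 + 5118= 8678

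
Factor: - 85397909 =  - 431^1*198139^1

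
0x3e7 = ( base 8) 1747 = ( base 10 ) 999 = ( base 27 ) 1a0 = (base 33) U9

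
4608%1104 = 192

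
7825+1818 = 9643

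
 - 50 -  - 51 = 1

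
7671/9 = 852+1/3  =  852.33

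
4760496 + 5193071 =9953567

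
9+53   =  62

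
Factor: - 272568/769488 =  - 277/782 = - 2^( - 1)*17^(-1) * 23^ ( - 1 )*277^1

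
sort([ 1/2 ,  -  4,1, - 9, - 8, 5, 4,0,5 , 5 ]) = [ - 9, - 8 , - 4, 0 , 1/2,1,4, 5,  5, 5]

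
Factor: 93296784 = 2^4*3^1 * 7^2*39667^1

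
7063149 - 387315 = 6675834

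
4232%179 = 115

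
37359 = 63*593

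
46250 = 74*625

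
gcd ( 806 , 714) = 2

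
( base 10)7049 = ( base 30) 7ot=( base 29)8b2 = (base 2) 1101110001001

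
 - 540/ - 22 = 270/11=   24.55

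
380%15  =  5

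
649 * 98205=63735045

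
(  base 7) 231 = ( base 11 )aa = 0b1111000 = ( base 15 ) 80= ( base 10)120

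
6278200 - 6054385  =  223815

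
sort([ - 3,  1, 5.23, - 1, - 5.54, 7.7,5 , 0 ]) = [ - 5.54, - 3, - 1, 0, 1,5,5.23, 7.7]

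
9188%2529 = 1601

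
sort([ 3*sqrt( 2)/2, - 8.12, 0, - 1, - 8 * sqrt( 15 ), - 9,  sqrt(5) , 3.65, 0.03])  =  [ - 8*sqrt ( 15 ), - 9, -8.12, - 1, 0,0.03, 3 * sqrt(2)/2 , sqrt(5), 3.65]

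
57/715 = 57/715 = 0.08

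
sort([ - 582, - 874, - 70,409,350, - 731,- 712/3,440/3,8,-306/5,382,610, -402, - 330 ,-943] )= [ - 943, - 874,  -  731, - 582, - 402, - 330, - 712/3, - 70,-306/5,8,440/3, 350,382 , 409,610] 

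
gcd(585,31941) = 117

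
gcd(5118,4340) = 2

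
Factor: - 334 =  - 2^1*167^1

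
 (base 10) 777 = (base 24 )189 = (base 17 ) 2bc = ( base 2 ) 1100001001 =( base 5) 11102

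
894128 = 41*21808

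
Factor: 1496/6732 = 2/9 = 2^1*3^(- 2) 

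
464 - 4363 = -3899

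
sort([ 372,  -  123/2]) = [ - 123/2, 372 ]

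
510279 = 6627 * 77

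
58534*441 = 25813494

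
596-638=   -42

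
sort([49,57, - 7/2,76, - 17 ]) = [-17,-7/2, 49, 57,76]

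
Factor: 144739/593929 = 29/119= 7^ ( - 1)*17^( - 1 )*29^1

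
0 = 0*37140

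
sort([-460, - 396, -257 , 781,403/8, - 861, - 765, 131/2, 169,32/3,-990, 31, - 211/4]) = [-990,-861, - 765, - 460, - 396,- 257, -211/4, 32/3, 31, 403/8,  131/2,169, 781] 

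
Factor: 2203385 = 5^1*440677^1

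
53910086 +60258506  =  114168592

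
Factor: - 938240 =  - 2^8*5^1*733^1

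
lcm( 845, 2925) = 38025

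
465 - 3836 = - 3371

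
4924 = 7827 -2903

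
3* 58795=176385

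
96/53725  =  96/53725 = 0.00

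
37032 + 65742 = 102774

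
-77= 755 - 832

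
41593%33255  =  8338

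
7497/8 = 7497/8 = 937.12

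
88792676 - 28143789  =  60648887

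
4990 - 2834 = 2156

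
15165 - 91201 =  -  76036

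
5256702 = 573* 9174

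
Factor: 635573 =569^1*1117^1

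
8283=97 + 8186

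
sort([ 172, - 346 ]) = [  -  346 , 172]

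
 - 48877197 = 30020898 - 78898095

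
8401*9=75609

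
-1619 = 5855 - 7474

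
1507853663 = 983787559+524066104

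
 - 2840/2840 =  - 1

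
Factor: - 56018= - 2^1 * 37^1 * 757^1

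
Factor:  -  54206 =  - 2^1*27103^1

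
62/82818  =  31/41409= 0.00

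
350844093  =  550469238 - 199625145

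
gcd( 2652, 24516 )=12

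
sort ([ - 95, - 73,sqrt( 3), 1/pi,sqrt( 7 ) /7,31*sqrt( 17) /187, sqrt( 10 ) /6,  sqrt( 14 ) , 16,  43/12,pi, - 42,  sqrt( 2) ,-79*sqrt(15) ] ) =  [ - 79*sqrt( 15 ),  -  95 ,  -  73, - 42,  1/pi , sqrt( 7 )/7,sqrt( 10 )/6 , 31 * sqrt( 17 ) /187, sqrt( 2 ),sqrt(3),pi,43/12  ,  sqrt (14 ), 16]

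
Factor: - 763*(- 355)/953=5^1*7^1 * 71^1*109^1 * 953^( - 1 )=270865/953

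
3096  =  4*774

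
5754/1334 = 4+209/667 =4.31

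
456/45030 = 4/395 = 0.01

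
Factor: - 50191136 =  - 2^5* 743^1*2111^1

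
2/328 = 1/164 = 0.01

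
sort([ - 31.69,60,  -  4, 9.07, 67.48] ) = [ - 31.69,-4 , 9.07, 60, 67.48]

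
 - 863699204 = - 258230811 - 605468393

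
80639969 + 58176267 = 138816236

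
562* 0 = 0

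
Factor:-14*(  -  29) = 406 = 2^1 *7^1*29^1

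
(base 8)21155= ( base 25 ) E2D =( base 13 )401C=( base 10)8813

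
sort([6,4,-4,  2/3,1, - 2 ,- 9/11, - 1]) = [  -  4, - 2,  -  1, - 9/11,2/3, 1,4, 6] 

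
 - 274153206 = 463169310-737322516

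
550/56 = 275/28 =9.82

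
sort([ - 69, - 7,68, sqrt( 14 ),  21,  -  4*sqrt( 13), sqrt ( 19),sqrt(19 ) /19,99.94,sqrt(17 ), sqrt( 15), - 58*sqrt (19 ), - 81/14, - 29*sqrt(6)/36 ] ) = [ - 58 *sqrt(  19)  , - 69, - 4 *sqrt( 13), -7,  -  81/14, - 29*sqrt( 6) /36,sqrt( 19)/19,sqrt ( 14), sqrt ( 15 ), sqrt( 17 ), sqrt(19),21, 68, 99.94]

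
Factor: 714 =2^1*3^1*7^1*17^1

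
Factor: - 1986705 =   -  3^2 * 5^1*7^2*17^1*53^1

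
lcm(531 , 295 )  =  2655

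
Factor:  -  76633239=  - 3^1*79^2 * 4093^1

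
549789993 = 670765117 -120975124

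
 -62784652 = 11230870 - 74015522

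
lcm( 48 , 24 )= 48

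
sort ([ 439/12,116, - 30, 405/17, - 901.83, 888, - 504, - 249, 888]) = [ - 901.83,- 504, - 249, - 30, 405/17, 439/12, 116, 888, 888]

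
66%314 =66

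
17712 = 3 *5904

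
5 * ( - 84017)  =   - 420085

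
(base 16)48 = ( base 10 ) 72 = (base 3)2200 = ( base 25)2m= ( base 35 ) 22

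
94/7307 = 94/7307 = 0.01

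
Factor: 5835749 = 59^1*98911^1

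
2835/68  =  2835/68 = 41.69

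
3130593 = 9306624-6176031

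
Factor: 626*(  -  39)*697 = - 2^1*3^1*13^1 *17^1*41^1*313^1  =  -17016558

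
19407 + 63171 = 82578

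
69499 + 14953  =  84452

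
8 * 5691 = 45528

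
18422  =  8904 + 9518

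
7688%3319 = 1050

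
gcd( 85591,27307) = 1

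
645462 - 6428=639034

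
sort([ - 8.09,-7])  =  [ - 8.09,-7] 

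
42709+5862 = 48571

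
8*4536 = 36288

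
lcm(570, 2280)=2280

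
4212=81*52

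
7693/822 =7693/822 = 9.36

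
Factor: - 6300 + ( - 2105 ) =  - 8405  =  - 5^1*41^2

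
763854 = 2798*273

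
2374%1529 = 845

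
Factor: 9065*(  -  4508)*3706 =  - 151445764120 = - 2^3*5^1*7^4*17^1*23^1*37^1 * 109^1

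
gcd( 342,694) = 2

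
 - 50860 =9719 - 60579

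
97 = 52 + 45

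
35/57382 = 35/57382   =  0.00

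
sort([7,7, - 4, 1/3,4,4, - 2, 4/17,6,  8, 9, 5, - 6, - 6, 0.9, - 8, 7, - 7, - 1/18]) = [ - 8, - 7, - 6, - 6, - 4, - 2,-1/18,4/17, 1/3, 0.9,4,4,5,6, 7, 7,7, 8, 9 ]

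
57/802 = 57/802 = 0.07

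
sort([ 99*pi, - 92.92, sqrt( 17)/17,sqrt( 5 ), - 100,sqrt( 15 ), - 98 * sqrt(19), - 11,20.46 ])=[ - 98* sqrt( 19 ),-100, - 92.92, - 11, sqrt ( 17 )/17, sqrt(5 ),sqrt (15),20.46,99 * pi]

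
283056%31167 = 2553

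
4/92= 1/23 = 0.04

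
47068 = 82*574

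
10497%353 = 260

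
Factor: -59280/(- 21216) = 2^(- 1 ) * 5^1 * 17^( - 1 )*19^1 = 95/34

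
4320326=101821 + 4218505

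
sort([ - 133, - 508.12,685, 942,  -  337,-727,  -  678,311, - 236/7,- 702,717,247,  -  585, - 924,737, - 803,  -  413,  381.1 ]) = [ - 924, - 803,  -  727,-702, - 678 , - 585, - 508.12, - 413, - 337,-133 , - 236/7,247,311, 381.1,685, 717,  737,942] 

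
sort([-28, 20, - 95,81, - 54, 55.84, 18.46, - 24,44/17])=[ - 95 , - 54, - 28, - 24, 44/17, 18.46,20, 55.84,81]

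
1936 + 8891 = 10827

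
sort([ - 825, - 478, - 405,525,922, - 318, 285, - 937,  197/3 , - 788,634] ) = [ - 937, - 825, - 788, -478, - 405, - 318, 197/3,285, 525, 634, 922]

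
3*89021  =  267063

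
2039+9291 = 11330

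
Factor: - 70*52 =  - 3640 = -2^3*5^1*7^1*13^1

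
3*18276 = 54828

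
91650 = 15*6110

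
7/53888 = 7/53888=0.00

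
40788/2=20394 = 20394.00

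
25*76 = 1900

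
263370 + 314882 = 578252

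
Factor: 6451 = 6451^1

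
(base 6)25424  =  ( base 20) 9bc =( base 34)3AO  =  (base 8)7370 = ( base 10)3832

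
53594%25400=2794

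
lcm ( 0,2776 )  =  0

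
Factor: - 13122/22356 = - 27/46 = - 2^(-1)*3^3*23^ ( - 1)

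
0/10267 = 0 = 0.00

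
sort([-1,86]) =[-1, 86]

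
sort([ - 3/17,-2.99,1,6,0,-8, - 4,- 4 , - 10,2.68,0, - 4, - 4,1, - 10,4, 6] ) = [ - 10,-10, - 8 , - 4, - 4, - 4, - 4,-2.99,-3/17, 0,0, 1,1,2.68 , 4,6, 6 ]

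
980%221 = 96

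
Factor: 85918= 2^1*7^1*17^1*19^2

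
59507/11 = 5409 + 8/11 = 5409.73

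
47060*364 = 17129840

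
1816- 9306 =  - 7490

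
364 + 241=605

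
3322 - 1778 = 1544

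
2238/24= 373/4 = 93.25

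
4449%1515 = 1419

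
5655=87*65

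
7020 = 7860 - 840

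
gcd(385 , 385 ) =385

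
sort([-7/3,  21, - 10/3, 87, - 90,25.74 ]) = [-90, - 10/3, - 7/3, 21, 25.74,87 ] 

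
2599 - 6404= - 3805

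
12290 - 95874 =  - 83584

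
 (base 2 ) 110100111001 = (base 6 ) 23401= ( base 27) 4ha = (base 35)2qp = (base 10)3385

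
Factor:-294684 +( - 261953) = -233^1*2389^1 = - 556637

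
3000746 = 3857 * 778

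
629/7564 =629/7564= 0.08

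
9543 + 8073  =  17616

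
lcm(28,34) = 476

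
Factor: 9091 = 9091^1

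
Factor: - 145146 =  - 2^1*3^1 * 17^1*1423^1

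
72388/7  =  10341+1/7 =10341.14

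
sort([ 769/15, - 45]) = [ - 45,769/15 ] 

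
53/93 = 53/93 = 0.57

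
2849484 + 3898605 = 6748089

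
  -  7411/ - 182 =40 + 131/182 =40.72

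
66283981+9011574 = 75295555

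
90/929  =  90/929 = 0.10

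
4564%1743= 1078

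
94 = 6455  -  6361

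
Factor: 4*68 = 272= 2^4*17^1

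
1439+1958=3397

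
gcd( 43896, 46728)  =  1416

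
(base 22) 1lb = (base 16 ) 3BD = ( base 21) 23C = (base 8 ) 1675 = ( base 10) 957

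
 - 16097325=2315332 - 18412657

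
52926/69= 17642/23 = 767.04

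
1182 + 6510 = 7692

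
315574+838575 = 1154149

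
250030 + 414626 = 664656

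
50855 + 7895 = 58750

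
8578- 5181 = 3397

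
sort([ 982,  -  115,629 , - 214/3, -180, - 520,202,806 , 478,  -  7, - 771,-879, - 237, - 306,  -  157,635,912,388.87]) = [  -  879, - 771, -520,- 306, - 237,  -  180, - 157 , - 115,-214/3, - 7,202, 388.87,  478,  629,635,806,912,982 ] 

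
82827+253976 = 336803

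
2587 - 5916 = -3329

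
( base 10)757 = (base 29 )Q3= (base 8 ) 1365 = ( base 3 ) 1001001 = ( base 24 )17D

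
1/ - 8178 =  - 1 + 8177/8178 = - 0.00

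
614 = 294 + 320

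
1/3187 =1/3187 = 0.00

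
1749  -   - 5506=7255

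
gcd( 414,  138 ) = 138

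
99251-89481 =9770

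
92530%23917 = 20779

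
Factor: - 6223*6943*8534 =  - 2^1*  7^2*17^1*53^1*127^1 * 131^1 *251^1 = - 368722470326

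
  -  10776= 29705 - 40481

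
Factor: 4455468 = 2^2*3^2*23^1*5381^1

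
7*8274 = 57918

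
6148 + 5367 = 11515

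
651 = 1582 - 931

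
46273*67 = 3100291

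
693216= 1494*464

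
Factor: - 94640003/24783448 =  - 2^( - 3) * 17^1 * 19^( - 1) *83^1 * 103^( - 1 )*1583^( - 1 )*67073^1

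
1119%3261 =1119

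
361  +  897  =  1258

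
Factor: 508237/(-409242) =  - 2^ (  -  1)*3^(- 1)*68207^ ( - 1 )*508237^1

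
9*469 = 4221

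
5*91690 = 458450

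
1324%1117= 207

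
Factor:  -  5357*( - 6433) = 7^1* 11^1*487^1*919^1 = 34461581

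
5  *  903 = 4515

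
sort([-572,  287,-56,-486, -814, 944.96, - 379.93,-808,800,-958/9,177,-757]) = [ - 814,-808, - 757,- 572,-486, - 379.93  , - 958/9, -56,  177,  287, 800,944.96]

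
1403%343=31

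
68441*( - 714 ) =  - 48866874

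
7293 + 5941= 13234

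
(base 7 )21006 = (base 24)8mf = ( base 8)12037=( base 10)5151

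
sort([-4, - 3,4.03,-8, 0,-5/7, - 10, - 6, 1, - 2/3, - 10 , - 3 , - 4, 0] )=[ - 10,  -  10, - 8, -6, - 4, - 4 , - 3, - 3  , - 5/7,- 2/3, 0, 0, 1, 4.03]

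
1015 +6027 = 7042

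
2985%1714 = 1271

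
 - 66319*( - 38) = 2520122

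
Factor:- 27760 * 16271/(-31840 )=5646037/398 = 2^ (-1)*53^1*199^(-1)*307^1*347^1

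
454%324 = 130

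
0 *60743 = 0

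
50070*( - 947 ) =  - 47416290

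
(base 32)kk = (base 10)660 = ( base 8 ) 1224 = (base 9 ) 813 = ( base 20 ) 1d0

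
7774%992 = 830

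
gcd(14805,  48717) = 9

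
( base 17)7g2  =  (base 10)2297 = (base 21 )548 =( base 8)4371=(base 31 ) 2C3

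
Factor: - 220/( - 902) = 2^1*5^1*41^(-1) = 10/41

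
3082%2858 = 224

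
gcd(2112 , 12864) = 192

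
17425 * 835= 14549875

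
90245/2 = 90245/2 = 45122.50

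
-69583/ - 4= 69583/4 = 17395.75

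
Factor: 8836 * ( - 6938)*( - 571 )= 35004679928 = 2^3*47^2 * 571^1*3469^1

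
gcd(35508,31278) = 6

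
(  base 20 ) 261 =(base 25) 1bl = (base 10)921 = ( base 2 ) 1110011001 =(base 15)416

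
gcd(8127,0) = 8127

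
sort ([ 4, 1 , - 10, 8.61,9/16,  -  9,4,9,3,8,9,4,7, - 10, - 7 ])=[ - 10, - 10, - 9, - 7,9/16, 1,  3,  4 , 4,4,7,8,8.61,9,9 ]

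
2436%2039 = 397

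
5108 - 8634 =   -  3526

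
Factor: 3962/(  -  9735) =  - 2^1*3^ ( - 1)*5^( - 1)*7^1*11^( - 1)*59^( - 1) * 283^1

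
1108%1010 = 98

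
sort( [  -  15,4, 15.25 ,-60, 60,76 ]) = [-60 , - 15 , 4, 15.25,60,76 ] 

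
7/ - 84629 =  - 7/84629 = - 0.00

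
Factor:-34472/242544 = -139/978=-2^( - 1 )*3^( -1)*139^1*163^ ( -1 ) 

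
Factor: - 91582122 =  - 2^1*3^1*31^1*492377^1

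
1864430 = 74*25195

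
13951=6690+7261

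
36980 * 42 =1553160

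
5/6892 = 5/6892 = 0.00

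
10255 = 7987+2268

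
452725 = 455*995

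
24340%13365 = 10975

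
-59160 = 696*( - 85 ) 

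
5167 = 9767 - 4600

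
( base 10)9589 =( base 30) ajj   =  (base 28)C6D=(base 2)10010101110101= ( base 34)8a1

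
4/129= 4/129= 0.03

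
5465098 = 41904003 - 36438905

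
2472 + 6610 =9082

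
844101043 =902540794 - 58439751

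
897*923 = 827931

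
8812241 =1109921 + 7702320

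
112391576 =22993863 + 89397713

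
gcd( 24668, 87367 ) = 7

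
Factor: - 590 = -2^1*5^1 * 59^1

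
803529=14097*57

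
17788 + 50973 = 68761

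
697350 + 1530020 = 2227370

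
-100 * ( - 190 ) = 19000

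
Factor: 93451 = 113^1*827^1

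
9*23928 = 215352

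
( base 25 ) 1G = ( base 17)27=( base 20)21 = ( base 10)41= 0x29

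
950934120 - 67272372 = 883661748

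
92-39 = 53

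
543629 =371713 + 171916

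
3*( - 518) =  - 1554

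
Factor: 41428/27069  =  2^2*3^(-1 )*7^( - 1)*1289^(- 1)*10357^1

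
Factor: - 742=-2^1*7^1 * 53^1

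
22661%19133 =3528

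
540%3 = 0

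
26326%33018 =26326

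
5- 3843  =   - 3838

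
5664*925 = 5239200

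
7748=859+6889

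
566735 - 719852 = -153117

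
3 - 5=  - 2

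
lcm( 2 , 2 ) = 2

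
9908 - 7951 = 1957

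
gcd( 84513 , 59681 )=1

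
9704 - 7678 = 2026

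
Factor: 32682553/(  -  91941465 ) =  - 3^( -1)*5^( - 1)*7^( - 1 ) * 11^( - 1)*23^( - 1)*3461^ ( - 1)*32682553^1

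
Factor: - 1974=  -  2^1*3^1 * 7^1*47^1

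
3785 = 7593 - 3808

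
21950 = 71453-49503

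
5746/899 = 6+ 352/899 = 6.39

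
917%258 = 143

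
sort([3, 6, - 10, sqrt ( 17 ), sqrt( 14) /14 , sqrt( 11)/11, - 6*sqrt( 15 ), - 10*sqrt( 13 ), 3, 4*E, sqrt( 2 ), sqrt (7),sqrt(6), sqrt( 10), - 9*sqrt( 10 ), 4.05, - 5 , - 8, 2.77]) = [ - 10*sqrt (13 ),-9*  sqrt ( 10 ), - 6*sqrt( 15), - 10, - 8, -5, sqrt( 14 )/14,  sqrt(11)/11, sqrt ( 2 ),sqrt( 6), sqrt(7),2.77, 3, 3,  sqrt (10),4.05, sqrt( 17 ), 6,4*E]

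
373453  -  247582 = 125871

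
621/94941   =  69/10549   =  0.01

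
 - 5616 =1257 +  - 6873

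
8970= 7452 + 1518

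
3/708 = 1/236= 0.00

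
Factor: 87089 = 73^1*1193^1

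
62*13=806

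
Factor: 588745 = 5^1*73^1*1613^1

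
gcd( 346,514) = 2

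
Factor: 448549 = 157^1 * 2857^1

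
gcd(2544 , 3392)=848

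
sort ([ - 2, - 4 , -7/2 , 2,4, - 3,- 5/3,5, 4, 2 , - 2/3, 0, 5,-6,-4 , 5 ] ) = [ - 6,-4, - 4, - 7/2 ,  -  3,-2, - 5/3 , - 2/3, 0,2, 2,4 , 4,5 , 5 , 5]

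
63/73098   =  7/8122 = 0.00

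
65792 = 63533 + 2259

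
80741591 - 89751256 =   -  9009665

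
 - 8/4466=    - 4/2233 = - 0.00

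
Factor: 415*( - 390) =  - 161850 = - 2^1*3^1 * 5^2*13^1*83^1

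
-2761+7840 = 5079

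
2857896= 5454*524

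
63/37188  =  7/4132 =0.00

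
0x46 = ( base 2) 1000110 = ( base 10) 70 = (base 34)22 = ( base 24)2m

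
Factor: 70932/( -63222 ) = - 46/41 = - 2^1*23^1 *41^ (-1)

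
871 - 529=342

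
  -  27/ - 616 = 27/616 = 0.04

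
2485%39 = 28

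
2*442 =884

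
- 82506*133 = -10973298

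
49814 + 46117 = 95931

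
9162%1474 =318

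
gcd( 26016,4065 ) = 813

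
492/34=246/17 = 14.47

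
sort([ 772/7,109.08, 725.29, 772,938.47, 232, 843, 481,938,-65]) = [ - 65, 109.08, 772/7, 232, 481, 725.29, 772, 843, 938, 938.47] 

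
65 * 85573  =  5562245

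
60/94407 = 20/31469 = 0.00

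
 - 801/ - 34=801/34 = 23.56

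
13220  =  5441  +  7779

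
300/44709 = 100/14903  =  0.01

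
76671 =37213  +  39458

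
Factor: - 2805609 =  - 3^1*23^1*73^1  *  557^1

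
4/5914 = 2/2957 =0.00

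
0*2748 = 0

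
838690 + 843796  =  1682486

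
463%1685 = 463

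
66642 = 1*66642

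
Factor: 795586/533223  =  27434/18387 = 2^1*3^( - 4)*11^1*29^1*43^1*227^( - 1 ) 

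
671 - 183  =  488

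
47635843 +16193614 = 63829457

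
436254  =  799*546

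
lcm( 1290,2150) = 6450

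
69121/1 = 69121 = 69121.00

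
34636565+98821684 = 133458249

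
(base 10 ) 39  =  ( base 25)1e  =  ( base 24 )1F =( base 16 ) 27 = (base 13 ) 30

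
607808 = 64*9497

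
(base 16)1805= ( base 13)2A50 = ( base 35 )50o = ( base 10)6149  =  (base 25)9KO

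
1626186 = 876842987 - 875216801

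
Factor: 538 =2^1 * 269^1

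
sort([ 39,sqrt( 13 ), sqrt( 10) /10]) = [sqrt(10) /10,sqrt(13),  39]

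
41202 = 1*41202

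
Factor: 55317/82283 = 3^1*107^ (  -  1 )*  769^( - 1 )*18439^1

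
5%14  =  5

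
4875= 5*975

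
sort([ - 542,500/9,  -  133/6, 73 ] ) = [-542, - 133/6, 500/9,73]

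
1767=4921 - 3154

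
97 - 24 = 73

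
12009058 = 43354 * 277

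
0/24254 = 0 = 0.00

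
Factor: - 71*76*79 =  - 2^2*19^1*71^1*79^1 = -  426284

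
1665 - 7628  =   - 5963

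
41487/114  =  13829/38 = 363.92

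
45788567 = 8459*5413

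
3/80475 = 1/26825 = 0.00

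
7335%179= 175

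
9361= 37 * 253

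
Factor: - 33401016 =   -  2^3*3^2  *11^1*181^1*233^1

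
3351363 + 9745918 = 13097281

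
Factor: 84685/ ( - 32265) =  -16937/6453 = - 3^(-3)* 239^(-1) * 16937^1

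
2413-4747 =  - 2334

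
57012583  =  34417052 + 22595531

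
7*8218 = 57526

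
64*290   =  18560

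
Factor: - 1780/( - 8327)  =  2^2*5^1*11^( - 1)*89^1*757^( - 1)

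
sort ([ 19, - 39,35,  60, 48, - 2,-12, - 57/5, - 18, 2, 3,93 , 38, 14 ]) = [-39, - 18, - 12,-57/5, - 2,2, 3, 14, 19, 35,38,48, 60, 93]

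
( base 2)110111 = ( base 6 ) 131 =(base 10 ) 55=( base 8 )67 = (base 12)47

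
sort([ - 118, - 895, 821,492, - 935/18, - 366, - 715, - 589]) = [ - 895, - 715,  -  589 ,-366,-118, - 935/18,492,821 ] 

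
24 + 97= 121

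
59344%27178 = 4988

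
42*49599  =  2083158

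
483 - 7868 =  - 7385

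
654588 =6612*99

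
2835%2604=231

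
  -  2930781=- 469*6249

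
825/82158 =275/27386=0.01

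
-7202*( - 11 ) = 79222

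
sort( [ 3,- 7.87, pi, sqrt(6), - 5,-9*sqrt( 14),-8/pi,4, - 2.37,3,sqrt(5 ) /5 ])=[ - 9*sqrt( 14),- 7.87,-5, - 8/pi, - 2.37,sqrt(5 ) /5,sqrt( 6 ), 3,3,pi,4]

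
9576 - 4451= 5125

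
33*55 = 1815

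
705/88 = 705/88 = 8.01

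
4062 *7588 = 30822456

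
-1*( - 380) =380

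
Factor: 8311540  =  2^2 * 5^1*415577^1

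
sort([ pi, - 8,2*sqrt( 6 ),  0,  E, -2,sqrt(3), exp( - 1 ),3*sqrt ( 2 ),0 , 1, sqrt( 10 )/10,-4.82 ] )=[ - 8, - 4.82, - 2, 0,0,sqrt(10 )/10 , exp(  -  1), 1, sqrt( 3 ), E, pi, 3*sqrt(2), 2*sqrt(6) ] 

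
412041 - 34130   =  377911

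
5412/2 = 2706 = 2706.00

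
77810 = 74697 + 3113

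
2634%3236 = 2634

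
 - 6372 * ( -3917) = 24959124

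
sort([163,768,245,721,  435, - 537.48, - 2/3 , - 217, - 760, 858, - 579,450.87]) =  [  -  760, -579, - 537.48, - 217, - 2/3, 163,  245,435,  450.87,721, 768, 858] 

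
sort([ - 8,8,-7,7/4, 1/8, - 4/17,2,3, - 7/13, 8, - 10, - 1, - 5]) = [-10,- 8, - 7, - 5, - 1,-7/13, - 4/17,1/8, 7/4, 2,3,8, 8 ]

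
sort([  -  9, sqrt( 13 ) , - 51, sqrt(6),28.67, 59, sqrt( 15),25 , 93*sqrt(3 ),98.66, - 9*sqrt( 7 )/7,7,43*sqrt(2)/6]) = [ - 51,-9 , - 9*sqrt ( 7) /7,  sqrt(6), sqrt(13),sqrt(15) , 7,43*sqrt( 2)/6, 25, 28.67,59,98.66, 93*sqrt(3)]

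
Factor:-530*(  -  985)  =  2^1 * 5^2*53^1*197^1=   522050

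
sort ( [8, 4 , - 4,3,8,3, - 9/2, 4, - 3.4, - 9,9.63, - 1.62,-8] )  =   [ - 9,  -  8, - 9/2, - 4, -3.4, - 1.62, 3,3,4,4,8, 8, 9.63 ]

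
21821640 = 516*42290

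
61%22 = 17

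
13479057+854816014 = 868295071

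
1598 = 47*34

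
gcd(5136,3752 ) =8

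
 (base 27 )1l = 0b110000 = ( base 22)24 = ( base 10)48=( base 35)1d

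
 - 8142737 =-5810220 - 2332517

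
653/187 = 3 + 92/187 = 3.49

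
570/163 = 3 + 81/163 = 3.50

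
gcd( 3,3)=3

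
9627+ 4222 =13849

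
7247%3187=873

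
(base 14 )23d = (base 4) 12333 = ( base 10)447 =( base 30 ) er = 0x1BF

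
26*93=2418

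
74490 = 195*382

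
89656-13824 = 75832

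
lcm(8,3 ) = 24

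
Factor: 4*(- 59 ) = -236 = - 2^2 * 59^1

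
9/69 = 3/23   =  0.13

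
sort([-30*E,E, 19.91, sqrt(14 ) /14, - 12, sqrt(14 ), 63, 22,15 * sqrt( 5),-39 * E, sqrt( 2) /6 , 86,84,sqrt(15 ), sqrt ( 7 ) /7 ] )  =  [ - 39*E, - 30*E, - 12,  sqrt(2)/6, sqrt ( 14)/14,sqrt(7)/7,E , sqrt( 14), sqrt( 15 ), 19.91, 22,15*sqrt (5 ) , 63, 84, 86 ]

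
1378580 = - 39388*(-35)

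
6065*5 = 30325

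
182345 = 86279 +96066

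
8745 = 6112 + 2633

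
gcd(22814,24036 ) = 2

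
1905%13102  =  1905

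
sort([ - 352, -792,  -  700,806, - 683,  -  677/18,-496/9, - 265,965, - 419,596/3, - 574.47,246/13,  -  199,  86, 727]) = [  -  792,- 700, - 683, - 574.47 ,-419,-352, - 265, - 199,-496/9,  -  677/18,246/13, 86, 596/3 , 727,806,965]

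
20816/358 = 10408/179 = 58.15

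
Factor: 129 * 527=3^1 * 17^1*31^1*43^1 = 67983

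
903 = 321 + 582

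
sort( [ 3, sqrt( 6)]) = [sqrt ( 6),3] 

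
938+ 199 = 1137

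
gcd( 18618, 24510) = 6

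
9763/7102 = 9763/7102 = 1.37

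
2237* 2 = 4474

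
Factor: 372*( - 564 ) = - 209808 = -2^4*3^2 *31^1 * 47^1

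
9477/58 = 9477/58 = 163.40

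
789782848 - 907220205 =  - 117437357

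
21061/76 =277 + 9/76=277.12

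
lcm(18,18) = 18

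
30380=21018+9362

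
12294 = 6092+6202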